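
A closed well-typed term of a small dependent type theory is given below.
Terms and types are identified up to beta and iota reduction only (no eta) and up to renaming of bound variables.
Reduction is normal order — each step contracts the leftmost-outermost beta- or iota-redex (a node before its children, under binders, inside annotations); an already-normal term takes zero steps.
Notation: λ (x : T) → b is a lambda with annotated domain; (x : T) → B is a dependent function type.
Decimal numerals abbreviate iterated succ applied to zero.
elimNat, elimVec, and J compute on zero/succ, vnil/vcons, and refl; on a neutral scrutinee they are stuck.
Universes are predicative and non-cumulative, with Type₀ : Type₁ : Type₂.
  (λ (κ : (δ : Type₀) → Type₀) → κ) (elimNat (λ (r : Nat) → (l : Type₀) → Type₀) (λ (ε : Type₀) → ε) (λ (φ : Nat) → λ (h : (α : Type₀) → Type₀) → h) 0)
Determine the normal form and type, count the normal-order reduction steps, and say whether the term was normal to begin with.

normal form:
  λ (κ : Type₀) → κ
type:
  (κ : Type₀) → Type₀
steps to reach normal form (normal order): 2
started in normal form: no
first redex: a beta-redex


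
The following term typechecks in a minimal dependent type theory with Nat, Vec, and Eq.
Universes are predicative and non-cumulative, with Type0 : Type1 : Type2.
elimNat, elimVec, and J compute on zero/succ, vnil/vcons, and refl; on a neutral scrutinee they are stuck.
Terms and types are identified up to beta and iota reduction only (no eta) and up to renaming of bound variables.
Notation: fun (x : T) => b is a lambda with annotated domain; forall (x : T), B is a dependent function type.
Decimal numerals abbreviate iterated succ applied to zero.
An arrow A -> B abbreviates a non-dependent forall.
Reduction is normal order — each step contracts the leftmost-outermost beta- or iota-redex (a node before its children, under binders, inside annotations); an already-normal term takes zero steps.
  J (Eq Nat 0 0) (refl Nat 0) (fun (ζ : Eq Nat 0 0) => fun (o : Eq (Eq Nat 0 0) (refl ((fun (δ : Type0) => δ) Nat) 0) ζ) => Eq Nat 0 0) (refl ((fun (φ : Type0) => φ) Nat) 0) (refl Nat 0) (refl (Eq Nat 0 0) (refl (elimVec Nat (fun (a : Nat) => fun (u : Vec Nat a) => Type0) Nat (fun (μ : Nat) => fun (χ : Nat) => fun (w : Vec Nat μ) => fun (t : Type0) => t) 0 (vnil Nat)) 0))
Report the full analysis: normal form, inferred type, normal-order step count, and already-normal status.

resulting normal form:
  refl Nat 0
inferred type:
  Eq Nat 0 0
steps to reach normal form (normal order): 2
started in normal form: no
first redex: a J iota-redex


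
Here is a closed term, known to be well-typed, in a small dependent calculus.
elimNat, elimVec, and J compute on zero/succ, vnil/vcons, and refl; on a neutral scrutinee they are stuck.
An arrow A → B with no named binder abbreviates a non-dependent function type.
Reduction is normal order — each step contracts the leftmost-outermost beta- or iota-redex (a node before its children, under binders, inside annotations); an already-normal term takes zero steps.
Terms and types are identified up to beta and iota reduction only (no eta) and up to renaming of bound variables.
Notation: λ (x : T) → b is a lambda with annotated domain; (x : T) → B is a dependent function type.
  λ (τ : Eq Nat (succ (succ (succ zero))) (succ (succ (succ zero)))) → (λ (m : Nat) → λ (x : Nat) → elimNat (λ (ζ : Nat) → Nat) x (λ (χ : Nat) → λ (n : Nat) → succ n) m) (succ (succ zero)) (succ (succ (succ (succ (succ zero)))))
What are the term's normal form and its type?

reduced normal form:
  λ (τ : Eq Nat (succ (succ (succ zero))) (succ (succ (succ zero)))) → succ (succ (succ (succ (succ (succ (succ zero))))))
type:
  Eq Nat (succ (succ (succ zero))) (succ (succ (succ zero))) → Nat


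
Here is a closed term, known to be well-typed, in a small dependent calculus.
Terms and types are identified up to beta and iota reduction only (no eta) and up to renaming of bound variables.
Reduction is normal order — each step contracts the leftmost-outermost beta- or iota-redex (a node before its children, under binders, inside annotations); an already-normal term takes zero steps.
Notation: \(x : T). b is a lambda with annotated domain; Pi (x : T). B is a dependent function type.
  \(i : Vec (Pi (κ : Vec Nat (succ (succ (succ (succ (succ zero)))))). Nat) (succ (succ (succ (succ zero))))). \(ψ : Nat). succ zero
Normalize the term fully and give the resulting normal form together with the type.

reduced normal form:
  \(i : Vec (Pi (κ : Vec Nat (succ (succ (succ (succ (succ zero)))))). Nat) (succ (succ (succ (succ zero))))). \(ψ : Nat). succ zero
the term's type:
  Pi (i : Vec (Pi (κ : Vec Nat (succ (succ (succ (succ (succ zero)))))). Nat) (succ (succ (succ (succ zero))))). Pi (ψ : Nat). Nat
observation: the term is already in normal form.


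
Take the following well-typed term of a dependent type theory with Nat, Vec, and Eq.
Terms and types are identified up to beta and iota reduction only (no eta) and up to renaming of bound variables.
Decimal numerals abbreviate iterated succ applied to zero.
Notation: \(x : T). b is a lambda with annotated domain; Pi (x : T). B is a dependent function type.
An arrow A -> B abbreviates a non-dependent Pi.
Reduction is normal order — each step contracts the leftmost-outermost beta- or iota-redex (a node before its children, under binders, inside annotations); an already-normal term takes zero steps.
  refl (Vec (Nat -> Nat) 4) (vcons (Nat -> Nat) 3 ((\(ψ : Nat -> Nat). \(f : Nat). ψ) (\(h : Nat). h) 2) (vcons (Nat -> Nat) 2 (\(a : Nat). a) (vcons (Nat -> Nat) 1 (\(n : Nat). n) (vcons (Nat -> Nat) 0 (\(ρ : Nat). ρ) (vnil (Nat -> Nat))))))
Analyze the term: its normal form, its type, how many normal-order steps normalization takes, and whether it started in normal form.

reduced normal form:
  refl (Vec (Nat -> Nat) 4) (vcons (Nat -> Nat) 3 (\(ψ : Nat). ψ) (vcons (Nat -> Nat) 2 (\(f : Nat). f) (vcons (Nat -> Nat) 1 (\(h : Nat). h) (vcons (Nat -> Nat) 0 (\(a : Nat). a) (vnil (Nat -> Nat))))))
inferred type:
  Eq (Vec (Nat -> Nat) 4) (vcons (Nat -> Nat) 3 (\(ψ : Nat). ψ) (vcons (Nat -> Nat) 2 (\(f : Nat). f) (vcons (Nat -> Nat) 1 (\(h : Nat). h) (vcons (Nat -> Nat) 0 (\(a : Nat). a) (vnil (Nat -> Nat)))))) (vcons (Nat -> Nat) 3 (\(n : Nat). n) (vcons (Nat -> Nat) 2 (\(ρ : Nat). ρ) (vcons (Nat -> Nat) 1 (\(z : Nat). z) (vcons (Nat -> Nat) 0 (\(γ : Nat). γ) (vnil (Nat -> Nat))))))
reduction steps (normal order): 2
already normal: no
first redex: a beta-redex


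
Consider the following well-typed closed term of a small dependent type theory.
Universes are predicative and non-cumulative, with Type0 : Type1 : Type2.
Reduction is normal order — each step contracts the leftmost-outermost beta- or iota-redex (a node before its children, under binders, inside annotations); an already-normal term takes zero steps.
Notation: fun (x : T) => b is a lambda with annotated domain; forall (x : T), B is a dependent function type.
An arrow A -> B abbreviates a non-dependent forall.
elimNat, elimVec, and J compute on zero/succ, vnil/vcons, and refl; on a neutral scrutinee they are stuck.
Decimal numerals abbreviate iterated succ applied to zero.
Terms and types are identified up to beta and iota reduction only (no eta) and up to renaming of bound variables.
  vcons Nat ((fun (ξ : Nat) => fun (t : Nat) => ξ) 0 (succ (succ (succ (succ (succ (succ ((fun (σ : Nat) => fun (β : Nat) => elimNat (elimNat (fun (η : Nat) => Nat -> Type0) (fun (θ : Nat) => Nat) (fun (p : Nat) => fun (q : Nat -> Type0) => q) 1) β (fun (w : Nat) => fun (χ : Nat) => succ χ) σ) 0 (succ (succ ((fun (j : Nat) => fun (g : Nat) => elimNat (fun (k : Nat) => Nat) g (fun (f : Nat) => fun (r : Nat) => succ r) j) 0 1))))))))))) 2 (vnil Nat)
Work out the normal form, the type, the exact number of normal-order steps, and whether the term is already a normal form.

normal form:
  vcons Nat 0 2 (vnil Nat)
inferred type:
  Vec Nat 1
reduction steps (normal order): 2
started in normal form: no
first contracted redex: a beta-redex


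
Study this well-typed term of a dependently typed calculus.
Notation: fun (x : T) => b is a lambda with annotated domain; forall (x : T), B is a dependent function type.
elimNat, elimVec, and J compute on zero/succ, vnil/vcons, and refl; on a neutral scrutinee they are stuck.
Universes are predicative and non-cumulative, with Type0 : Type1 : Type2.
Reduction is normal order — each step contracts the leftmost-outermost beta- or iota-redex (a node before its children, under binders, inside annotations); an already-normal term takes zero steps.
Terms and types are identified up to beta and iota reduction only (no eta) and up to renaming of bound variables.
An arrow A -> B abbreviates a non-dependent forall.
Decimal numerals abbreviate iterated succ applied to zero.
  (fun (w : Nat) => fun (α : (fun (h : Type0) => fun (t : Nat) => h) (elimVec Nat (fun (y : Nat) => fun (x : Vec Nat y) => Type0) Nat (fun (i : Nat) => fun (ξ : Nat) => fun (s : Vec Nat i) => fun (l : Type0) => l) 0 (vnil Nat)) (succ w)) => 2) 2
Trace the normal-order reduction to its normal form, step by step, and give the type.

reduction (normal order):
  (fun (w : Nat) => fun (α : (fun (h : Type0) => fun (t : Nat) => h) (elimVec Nat (fun (y : Nat) => fun (x : Vec Nat y) => Type0) Nat (fun (i : Nat) => fun (ξ : Nat) => fun (s : Vec Nat i) => fun (l : Type0) => l) 0 (vnil Nat)) (succ w)) => 2) 2
  ~> fun (w : (fun (α : Type0) => fun (h : Nat) => α) (elimVec Nat (fun (t : Nat) => fun (y : Vec Nat t) => Type0) Nat (fun (x : Nat) => fun (i : Nat) => fun (ξ : Vec Nat x) => fun (s : Type0) => s) 0 (vnil Nat)) 3) => 2
  ~> fun (w : (fun (α : Nat) => elimVec Nat (fun (h : Nat) => fun (t : Vec Nat h) => Type0) Nat (fun (y : Nat) => fun (x : Nat) => fun (i : Vec Nat y) => fun (ξ : Type0) => ξ) 0 (vnil Nat)) 3) => 2
  ~> fun (w : elimVec Nat (fun (α : Nat) => fun (h : Vec Nat α) => Type0) Nat (fun (t : Nat) => fun (y : Nat) => fun (x : Vec Nat t) => fun (i : Type0) => i) 0 (vnil Nat)) => 2
  ~> fun (w : Nat) => 2
inferred type:
  Nat -> Nat


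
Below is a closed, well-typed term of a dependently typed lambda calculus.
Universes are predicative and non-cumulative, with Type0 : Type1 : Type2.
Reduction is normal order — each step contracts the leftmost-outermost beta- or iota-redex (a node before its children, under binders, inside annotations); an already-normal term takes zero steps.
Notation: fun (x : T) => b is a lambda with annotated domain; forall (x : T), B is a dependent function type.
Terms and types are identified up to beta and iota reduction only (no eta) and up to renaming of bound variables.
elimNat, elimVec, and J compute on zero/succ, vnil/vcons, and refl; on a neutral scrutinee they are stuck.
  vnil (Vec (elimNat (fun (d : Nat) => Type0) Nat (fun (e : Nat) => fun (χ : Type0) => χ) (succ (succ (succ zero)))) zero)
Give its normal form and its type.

reduced normal form:
  vnil (Vec Nat zero)
type:
  Vec (Vec Nat zero) zero
observation: the term reaches its normal form after 10 normal-order steps.


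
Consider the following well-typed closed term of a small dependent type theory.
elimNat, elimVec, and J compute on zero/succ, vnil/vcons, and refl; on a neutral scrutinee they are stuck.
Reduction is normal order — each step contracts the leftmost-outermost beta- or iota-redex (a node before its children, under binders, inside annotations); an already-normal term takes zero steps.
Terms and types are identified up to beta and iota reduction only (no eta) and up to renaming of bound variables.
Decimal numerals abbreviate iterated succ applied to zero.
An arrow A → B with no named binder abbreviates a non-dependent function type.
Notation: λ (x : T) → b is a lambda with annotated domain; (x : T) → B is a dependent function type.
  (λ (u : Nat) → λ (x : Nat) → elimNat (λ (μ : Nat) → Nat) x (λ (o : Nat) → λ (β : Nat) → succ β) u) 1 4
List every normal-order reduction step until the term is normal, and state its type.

reduction (normal order):
  (λ (u : Nat) → λ (x : Nat) → elimNat (λ (μ : Nat) → Nat) x (λ (o : Nat) → λ (β : Nat) → succ β) u) 1 4
  ~> (λ (u : Nat) → elimNat (λ (x : Nat) → Nat) u (λ (μ : Nat) → λ (o : Nat) → succ o) 1) 4
  ~> elimNat (λ (u : Nat) → Nat) 4 (λ (x : Nat) → λ (μ : Nat) → succ μ) 1
  ~> (λ (u : Nat) → λ (x : Nat) → succ x) 0 (elimNat (λ (μ : Nat) → Nat) 4 (λ (o : Nat) → λ (β : Nat) → succ β) 0)
  ~> (λ (u : Nat) → succ u) (elimNat (λ (x : Nat) → Nat) 4 (λ (μ : Nat) → λ (o : Nat) → succ o) 0)
  ~> succ (elimNat (λ (u : Nat) → Nat) 4 (λ (x : Nat) → λ (μ : Nat) → succ μ) 0)
  ~> 5
inferred type:
  Nat


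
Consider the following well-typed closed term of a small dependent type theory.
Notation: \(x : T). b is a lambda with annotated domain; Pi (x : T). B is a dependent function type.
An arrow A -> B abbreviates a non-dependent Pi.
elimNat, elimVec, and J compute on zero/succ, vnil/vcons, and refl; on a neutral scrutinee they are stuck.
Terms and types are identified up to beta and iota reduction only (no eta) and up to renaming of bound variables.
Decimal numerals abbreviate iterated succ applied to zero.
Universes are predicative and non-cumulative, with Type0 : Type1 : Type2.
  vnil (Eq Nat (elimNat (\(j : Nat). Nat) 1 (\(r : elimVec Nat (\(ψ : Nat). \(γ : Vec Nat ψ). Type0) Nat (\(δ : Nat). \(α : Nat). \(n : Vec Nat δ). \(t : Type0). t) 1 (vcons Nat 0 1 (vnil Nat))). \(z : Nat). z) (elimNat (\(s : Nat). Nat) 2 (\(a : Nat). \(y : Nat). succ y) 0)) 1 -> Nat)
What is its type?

the term's type:
  Vec (Eq Nat 1 1 -> Nat) 0


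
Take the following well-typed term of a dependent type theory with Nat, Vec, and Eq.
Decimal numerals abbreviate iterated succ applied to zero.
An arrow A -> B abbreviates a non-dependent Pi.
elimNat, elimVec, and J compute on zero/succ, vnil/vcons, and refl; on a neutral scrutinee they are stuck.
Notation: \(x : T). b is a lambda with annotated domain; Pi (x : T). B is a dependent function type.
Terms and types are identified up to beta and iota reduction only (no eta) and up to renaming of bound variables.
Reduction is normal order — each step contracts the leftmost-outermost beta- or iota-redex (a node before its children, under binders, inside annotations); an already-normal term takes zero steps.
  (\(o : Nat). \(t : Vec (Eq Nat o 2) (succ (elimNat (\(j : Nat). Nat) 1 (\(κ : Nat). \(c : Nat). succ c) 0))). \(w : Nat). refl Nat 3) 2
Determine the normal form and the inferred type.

resulting normal form:
  \(o : Vec (Eq Nat 2 2) 2). \(t : Nat). refl Nat 3
inferred type:
  Vec (Eq Nat 2 2) 2 -> Nat -> Eq Nat 3 3
observation: the leftmost-outermost redex is a beta-redex, and normalization takes 2 steps.


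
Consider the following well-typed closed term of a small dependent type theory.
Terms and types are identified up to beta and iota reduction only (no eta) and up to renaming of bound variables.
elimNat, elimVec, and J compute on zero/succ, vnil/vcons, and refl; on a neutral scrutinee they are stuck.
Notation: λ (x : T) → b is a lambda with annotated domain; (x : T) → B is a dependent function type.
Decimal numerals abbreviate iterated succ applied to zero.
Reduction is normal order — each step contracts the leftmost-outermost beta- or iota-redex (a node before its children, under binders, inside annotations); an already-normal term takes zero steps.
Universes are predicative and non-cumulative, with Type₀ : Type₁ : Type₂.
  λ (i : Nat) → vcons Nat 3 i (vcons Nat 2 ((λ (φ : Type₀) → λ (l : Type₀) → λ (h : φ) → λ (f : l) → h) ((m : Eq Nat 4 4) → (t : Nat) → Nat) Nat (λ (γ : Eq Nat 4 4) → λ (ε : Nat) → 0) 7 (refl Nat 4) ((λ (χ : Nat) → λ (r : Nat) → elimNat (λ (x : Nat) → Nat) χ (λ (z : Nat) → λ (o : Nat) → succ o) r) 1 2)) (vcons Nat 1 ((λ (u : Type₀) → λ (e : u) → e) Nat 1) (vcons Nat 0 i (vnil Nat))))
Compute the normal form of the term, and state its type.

normal form:
  λ (i : Nat) → vcons Nat 3 i (vcons Nat 2 0 (vcons Nat 1 1 (vcons Nat 0 i (vnil Nat))))
inferred type:
  (i : Nat) → Vec Nat 4


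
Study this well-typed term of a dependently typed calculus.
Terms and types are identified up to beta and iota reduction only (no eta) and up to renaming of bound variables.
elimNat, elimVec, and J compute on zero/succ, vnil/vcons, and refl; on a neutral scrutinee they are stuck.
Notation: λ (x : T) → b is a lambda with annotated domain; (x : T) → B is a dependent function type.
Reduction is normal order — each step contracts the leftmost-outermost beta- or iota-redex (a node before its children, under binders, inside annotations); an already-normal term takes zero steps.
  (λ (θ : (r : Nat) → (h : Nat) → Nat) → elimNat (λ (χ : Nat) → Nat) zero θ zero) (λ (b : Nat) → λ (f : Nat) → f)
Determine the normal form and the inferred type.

resulting normal form:
  zero
type:
  Nat
observation: contracting a beta-redex first, the term normalizes in 2 steps.


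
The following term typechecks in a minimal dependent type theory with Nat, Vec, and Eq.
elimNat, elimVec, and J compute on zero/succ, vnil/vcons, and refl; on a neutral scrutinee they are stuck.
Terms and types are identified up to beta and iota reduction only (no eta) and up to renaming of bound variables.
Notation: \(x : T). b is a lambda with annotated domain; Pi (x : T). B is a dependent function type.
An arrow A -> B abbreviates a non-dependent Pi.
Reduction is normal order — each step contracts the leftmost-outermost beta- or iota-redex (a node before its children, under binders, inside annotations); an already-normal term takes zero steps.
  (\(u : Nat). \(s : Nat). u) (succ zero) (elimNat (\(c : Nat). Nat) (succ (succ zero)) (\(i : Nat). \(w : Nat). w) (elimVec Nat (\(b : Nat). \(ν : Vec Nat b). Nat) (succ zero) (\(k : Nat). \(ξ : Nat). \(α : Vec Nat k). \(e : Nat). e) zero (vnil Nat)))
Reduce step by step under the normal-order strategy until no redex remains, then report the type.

normal-order reduction sequence:
  (\(u : Nat). \(s : Nat). u) (succ zero) (elimNat (\(c : Nat). Nat) (succ (succ zero)) (\(i : Nat). \(w : Nat). w) (elimVec Nat (\(b : Nat). \(ν : Vec Nat b). Nat) (succ zero) (\(k : Nat). \(ξ : Nat). \(α : Vec Nat k). \(e : Nat). e) zero (vnil Nat)))
  ~> (\(u : Nat). succ zero) (elimNat (\(s : Nat). Nat) (succ (succ zero)) (\(c : Nat). \(i : Nat). i) (elimVec Nat (\(w : Nat). \(b : Vec Nat w). Nat) (succ zero) (\(ν : Nat). \(k : Nat). \(ξ : Vec Nat ν). \(α : Nat). α) zero (vnil Nat)))
  ~> succ zero
inferred type:
  Nat


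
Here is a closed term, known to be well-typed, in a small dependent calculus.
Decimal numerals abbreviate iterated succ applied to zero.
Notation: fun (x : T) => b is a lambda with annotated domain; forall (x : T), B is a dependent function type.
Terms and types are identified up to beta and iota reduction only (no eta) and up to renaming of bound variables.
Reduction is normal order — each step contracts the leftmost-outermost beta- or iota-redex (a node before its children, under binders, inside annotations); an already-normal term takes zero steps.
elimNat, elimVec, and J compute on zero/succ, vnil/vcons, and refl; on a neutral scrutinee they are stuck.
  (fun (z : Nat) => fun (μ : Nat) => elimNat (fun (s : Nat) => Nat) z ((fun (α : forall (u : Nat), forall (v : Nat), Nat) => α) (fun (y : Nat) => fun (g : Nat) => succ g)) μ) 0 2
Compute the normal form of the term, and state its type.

reduced normal form:
  2
inferred type:
  Nat
observation: 11 normal-order steps normalize the term, beginning with a beta-redex.


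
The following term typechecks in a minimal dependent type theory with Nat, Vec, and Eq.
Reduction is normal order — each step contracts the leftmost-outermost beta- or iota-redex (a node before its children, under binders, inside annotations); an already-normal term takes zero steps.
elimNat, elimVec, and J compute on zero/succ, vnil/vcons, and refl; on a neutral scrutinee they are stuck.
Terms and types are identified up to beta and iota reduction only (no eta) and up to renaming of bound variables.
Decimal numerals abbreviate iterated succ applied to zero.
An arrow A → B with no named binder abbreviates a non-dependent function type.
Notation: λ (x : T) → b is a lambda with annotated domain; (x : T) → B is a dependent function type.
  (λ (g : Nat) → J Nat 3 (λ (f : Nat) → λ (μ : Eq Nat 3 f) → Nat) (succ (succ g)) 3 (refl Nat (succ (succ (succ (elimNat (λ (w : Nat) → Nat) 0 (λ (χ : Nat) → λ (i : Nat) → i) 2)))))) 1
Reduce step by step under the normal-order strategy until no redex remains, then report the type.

normal-order reduction sequence:
  (λ (g : Nat) → J Nat 3 (λ (f : Nat) → λ (μ : Eq Nat 3 f) → Nat) (succ (succ g)) 3 (refl Nat (succ (succ (succ (elimNat (λ (w : Nat) → Nat) 0 (λ (χ : Nat) → λ (i : Nat) → i) 2)))))) 1
  ~> J Nat 3 (λ (g : Nat) → λ (f : Eq Nat 3 g) → Nat) 3 3 (refl Nat (succ (succ (succ (elimNat (λ (μ : Nat) → Nat) 0 (λ (w : Nat) → λ (χ : Nat) → χ) 2)))))
  ~> 3
type:
  Nat


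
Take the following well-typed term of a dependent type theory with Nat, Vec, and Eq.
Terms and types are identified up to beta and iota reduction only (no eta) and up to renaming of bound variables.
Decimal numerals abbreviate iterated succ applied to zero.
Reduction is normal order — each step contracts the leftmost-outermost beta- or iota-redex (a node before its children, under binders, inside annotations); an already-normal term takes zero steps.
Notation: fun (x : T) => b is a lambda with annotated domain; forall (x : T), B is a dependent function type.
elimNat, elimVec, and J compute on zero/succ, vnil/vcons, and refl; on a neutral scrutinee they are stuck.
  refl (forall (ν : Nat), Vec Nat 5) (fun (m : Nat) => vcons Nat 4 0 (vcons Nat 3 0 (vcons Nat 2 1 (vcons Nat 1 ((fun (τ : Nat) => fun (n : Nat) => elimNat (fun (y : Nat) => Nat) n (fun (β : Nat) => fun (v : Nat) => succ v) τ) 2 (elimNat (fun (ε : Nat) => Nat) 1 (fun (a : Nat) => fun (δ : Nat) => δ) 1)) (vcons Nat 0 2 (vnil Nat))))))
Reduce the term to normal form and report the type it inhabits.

reduced normal form:
  refl (forall (ν : Nat), Vec Nat 5) (fun (m : Nat) => vcons Nat 4 0 (vcons Nat 3 0 (vcons Nat 2 1 (vcons Nat 1 3 (vcons Nat 0 2 (vnil Nat))))))
the term's type:
  Eq (forall (ν : Nat), Vec Nat 5) (fun (m : Nat) => vcons Nat 4 0 (vcons Nat 3 0 (vcons Nat 2 1 (vcons Nat 1 3 (vcons Nat 0 2 (vnil Nat)))))) (fun (τ : Nat) => vcons Nat 4 0 (vcons Nat 3 0 (vcons Nat 2 1 (vcons Nat 1 3 (vcons Nat 0 2 (vnil Nat))))))


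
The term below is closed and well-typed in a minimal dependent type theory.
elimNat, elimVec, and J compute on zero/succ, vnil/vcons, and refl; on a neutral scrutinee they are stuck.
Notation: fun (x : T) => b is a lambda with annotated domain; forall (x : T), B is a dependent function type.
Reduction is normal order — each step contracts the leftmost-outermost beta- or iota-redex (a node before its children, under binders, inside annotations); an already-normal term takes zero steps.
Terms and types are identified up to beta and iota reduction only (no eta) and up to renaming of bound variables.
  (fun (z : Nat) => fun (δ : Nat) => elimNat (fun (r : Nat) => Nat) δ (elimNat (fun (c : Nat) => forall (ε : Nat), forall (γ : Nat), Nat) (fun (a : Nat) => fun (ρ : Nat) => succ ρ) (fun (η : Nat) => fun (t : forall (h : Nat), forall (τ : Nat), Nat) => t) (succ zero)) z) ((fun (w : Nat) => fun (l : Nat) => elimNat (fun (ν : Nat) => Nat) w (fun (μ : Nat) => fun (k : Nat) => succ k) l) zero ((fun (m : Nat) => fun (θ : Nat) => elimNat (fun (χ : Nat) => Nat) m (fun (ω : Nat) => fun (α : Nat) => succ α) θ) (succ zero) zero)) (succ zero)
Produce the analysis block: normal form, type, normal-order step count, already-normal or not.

resulting normal form:
  succ (succ zero)
type:
  Nat
reduction steps (normal order): 19
already normal: no
first redex: a beta-redex


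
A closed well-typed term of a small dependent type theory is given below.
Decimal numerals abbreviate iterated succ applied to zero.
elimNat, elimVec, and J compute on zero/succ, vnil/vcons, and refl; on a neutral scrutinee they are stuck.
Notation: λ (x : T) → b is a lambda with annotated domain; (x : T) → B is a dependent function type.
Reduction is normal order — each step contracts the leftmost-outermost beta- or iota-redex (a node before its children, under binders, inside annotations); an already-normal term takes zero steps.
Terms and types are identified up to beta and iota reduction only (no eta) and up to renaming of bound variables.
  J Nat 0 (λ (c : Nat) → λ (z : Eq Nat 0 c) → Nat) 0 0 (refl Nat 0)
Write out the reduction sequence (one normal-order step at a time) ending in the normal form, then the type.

normal-order reduction:
  J Nat 0 (λ (c : Nat) → λ (z : Eq Nat 0 c) → Nat) 0 0 (refl Nat 0)
  ~> 0
inferred type:
  Nat


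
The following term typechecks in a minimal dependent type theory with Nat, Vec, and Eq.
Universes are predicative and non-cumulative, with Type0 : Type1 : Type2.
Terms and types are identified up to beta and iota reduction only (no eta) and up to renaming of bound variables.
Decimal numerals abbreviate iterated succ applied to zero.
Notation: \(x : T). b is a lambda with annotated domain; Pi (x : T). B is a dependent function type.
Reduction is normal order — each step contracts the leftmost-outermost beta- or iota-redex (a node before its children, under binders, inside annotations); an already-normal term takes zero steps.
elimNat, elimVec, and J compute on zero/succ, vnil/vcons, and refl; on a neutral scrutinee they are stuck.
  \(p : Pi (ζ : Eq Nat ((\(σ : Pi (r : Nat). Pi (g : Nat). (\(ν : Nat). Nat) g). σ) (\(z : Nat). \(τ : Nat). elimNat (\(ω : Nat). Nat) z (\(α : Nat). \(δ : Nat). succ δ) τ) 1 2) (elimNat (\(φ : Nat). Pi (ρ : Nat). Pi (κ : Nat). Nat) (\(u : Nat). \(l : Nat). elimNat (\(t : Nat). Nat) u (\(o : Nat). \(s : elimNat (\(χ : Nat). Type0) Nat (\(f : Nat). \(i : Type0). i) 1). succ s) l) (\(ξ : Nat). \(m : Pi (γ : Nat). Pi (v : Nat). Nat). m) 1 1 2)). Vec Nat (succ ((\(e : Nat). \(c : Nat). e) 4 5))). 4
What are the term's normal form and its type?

normal form:
  \(p : Pi (ζ : Eq Nat 3 3). Vec Nat 5). 4
inferred type:
  Pi (p : Pi (ζ : Eq Nat 3 3). Vec Nat 5). Nat


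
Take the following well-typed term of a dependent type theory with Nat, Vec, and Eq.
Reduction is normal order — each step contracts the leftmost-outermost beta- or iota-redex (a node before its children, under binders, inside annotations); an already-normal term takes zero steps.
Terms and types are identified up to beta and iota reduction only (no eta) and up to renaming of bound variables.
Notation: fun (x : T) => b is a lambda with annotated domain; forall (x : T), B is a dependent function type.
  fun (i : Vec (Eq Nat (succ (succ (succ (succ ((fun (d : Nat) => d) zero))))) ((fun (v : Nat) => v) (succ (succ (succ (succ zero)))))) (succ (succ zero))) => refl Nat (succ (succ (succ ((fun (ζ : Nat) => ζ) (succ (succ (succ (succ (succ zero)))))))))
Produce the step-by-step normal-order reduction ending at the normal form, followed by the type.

normal-order reduction:
  fun (i : Vec (Eq Nat (succ (succ (succ (succ ((fun (d : Nat) => d) zero))))) ((fun (v : Nat) => v) (succ (succ (succ (succ zero)))))) (succ (succ zero))) => refl Nat (succ (succ (succ ((fun (ζ : Nat) => ζ) (succ (succ (succ (succ (succ zero)))))))))
  ~> fun (i : Vec (Eq Nat (succ (succ (succ (succ zero)))) ((fun (d : Nat) => d) (succ (succ (succ (succ zero)))))) (succ (succ zero))) => refl Nat (succ (succ (succ ((fun (v : Nat) => v) (succ (succ (succ (succ (succ zero)))))))))
  ~> fun (i : Vec (Eq Nat (succ (succ (succ (succ zero)))) (succ (succ (succ (succ zero))))) (succ (succ zero))) => refl Nat (succ (succ (succ ((fun (d : Nat) => d) (succ (succ (succ (succ (succ zero)))))))))
  ~> fun (i : Vec (Eq Nat (succ (succ (succ (succ zero)))) (succ (succ (succ (succ zero))))) (succ (succ zero))) => refl Nat (succ (succ (succ (succ (succ (succ (succ (succ zero))))))))
the term's type:
  forall (i : Vec (Eq Nat (succ (succ (succ (succ zero)))) (succ (succ (succ (succ zero))))) (succ (succ zero))), Eq Nat (succ (succ (succ (succ (succ (succ (succ (succ zero)))))))) (succ (succ (succ (succ (succ (succ (succ (succ zero))))))))


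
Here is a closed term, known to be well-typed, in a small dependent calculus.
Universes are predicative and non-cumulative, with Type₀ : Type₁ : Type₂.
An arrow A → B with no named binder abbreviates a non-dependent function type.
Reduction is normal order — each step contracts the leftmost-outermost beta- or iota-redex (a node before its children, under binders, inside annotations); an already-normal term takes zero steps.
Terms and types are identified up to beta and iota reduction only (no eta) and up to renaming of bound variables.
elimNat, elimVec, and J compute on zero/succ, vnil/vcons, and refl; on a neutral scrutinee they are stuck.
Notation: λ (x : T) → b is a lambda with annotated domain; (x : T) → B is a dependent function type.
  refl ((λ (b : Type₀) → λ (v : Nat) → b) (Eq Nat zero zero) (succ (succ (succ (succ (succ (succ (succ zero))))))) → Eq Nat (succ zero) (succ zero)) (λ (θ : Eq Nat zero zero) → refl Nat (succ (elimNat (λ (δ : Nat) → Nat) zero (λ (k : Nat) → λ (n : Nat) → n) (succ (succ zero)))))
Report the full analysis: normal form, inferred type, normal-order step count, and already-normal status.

reduced normal form:
  refl (Eq Nat zero zero → Eq Nat (succ zero) (succ zero)) (λ (b : Eq Nat zero zero) → refl Nat (succ zero))
inferred type:
  Eq (Eq Nat zero zero → Eq Nat (succ zero) (succ zero)) (λ (b : Eq Nat zero zero) → refl Nat (succ zero)) (λ (v : Eq Nat zero zero) → refl Nat (succ zero))
normal-order step count: 9
already normal: no
first redex: a beta-redex


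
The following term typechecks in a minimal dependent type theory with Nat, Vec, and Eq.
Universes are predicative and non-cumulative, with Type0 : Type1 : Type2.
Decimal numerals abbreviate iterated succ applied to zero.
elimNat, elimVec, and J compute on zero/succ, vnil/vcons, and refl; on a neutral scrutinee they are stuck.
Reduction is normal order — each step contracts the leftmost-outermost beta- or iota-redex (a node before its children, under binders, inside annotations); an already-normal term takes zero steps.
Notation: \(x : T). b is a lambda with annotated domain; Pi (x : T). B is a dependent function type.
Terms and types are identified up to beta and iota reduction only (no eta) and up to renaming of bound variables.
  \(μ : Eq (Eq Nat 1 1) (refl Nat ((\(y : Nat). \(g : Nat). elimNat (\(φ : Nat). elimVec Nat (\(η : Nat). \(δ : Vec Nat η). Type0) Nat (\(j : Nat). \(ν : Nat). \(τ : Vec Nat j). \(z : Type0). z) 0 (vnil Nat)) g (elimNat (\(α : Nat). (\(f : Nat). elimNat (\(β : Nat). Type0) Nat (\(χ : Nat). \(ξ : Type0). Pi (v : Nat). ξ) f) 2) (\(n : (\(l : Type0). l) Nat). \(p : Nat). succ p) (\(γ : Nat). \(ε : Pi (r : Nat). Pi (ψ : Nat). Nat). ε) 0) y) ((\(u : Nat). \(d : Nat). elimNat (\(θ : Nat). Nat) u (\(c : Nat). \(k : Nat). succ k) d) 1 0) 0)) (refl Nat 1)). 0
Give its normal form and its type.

resulting normal form:
  \(μ : Eq (Eq Nat 1 1) (refl Nat 1) (refl Nat 1)). 0
type:
  Pi (μ : Eq (Eq Nat 1 1) (refl Nat 1) (refl Nat 1)). Nat


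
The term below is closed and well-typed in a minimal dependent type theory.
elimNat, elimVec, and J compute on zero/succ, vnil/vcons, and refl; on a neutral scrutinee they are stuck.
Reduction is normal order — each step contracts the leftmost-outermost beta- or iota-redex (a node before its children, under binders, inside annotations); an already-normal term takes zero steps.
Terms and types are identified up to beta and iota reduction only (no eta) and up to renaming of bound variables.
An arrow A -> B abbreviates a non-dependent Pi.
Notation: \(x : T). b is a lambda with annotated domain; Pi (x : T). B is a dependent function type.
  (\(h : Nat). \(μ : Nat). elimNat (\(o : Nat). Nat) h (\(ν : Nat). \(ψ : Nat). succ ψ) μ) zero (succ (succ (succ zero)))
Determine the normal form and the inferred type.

normal form:
  succ (succ (succ zero))
the term's type:
  Nat


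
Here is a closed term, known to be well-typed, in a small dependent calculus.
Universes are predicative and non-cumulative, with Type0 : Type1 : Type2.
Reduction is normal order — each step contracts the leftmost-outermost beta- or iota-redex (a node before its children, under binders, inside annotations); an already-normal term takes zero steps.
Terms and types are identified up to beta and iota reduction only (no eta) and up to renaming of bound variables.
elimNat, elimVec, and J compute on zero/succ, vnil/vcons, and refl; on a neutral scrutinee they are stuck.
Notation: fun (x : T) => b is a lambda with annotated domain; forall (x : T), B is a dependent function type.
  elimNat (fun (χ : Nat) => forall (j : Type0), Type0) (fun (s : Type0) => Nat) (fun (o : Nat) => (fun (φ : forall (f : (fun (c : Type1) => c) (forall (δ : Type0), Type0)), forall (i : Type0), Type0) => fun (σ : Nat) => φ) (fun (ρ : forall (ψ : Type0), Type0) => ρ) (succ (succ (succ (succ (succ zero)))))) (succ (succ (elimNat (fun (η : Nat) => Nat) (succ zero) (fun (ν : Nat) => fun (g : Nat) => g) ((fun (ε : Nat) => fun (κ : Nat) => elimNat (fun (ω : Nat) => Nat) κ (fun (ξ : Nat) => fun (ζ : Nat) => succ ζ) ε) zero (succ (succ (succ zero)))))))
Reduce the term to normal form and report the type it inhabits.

resulting normal form:
  fun (χ : Type0) => Nat
inferred type:
  forall (χ : Type0), Type0


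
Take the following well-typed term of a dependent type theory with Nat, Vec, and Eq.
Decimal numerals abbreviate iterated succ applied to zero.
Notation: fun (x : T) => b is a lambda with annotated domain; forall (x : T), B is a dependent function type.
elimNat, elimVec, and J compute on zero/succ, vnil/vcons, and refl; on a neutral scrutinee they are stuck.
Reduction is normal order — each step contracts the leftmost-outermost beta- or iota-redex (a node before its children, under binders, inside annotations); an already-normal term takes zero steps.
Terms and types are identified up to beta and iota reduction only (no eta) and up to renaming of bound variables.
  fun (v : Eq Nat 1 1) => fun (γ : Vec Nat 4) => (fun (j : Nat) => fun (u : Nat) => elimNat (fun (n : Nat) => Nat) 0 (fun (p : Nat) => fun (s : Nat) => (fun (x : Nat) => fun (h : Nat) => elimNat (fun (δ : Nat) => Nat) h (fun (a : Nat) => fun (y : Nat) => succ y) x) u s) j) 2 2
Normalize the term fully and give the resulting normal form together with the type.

normal form:
  fun (v : Eq Nat 1 1) => fun (γ : Vec Nat 4) => 4
the term's type:
  forall (v : Eq Nat 1 1), forall (γ : Vec Nat 4), Nat
observation: contracting a beta-redex first, the term normalizes in 27 steps.


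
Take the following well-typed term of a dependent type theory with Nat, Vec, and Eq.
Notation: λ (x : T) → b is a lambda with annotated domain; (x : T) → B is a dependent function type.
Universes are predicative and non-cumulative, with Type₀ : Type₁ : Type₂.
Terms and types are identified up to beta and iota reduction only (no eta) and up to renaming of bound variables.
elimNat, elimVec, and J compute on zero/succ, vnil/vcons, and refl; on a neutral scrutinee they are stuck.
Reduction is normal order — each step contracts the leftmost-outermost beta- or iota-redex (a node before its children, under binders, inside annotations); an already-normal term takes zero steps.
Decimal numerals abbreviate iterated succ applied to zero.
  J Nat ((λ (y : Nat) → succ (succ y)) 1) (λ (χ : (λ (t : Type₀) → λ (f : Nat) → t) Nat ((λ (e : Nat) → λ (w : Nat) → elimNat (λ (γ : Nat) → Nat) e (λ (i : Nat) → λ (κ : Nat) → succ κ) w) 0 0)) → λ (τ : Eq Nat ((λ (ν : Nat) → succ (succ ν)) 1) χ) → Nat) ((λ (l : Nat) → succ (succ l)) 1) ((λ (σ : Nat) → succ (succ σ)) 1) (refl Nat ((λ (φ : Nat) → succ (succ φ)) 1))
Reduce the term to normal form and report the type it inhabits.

reduced normal form:
  3
type:
  Nat
observation: 2 normal-order steps separate the term from its normal form.


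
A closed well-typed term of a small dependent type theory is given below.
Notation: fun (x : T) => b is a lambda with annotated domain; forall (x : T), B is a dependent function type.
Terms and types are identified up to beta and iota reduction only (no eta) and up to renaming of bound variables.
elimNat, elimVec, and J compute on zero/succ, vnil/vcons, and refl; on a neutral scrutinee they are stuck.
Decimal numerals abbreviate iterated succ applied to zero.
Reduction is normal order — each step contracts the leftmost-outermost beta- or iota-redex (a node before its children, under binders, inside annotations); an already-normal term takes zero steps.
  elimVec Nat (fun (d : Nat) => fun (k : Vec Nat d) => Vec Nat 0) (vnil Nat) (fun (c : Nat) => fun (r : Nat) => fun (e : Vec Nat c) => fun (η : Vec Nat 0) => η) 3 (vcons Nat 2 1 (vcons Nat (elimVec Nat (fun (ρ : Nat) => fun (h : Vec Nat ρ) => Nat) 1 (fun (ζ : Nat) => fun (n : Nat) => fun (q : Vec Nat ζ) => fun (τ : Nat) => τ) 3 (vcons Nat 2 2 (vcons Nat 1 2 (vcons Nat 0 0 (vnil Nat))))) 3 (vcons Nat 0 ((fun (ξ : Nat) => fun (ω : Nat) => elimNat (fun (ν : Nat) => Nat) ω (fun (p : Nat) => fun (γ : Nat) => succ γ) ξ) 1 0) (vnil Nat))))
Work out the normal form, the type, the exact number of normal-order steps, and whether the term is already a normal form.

resulting normal form:
  vnil Nat
type:
  Vec Nat 0
normal-order step count: 16
started in normal form: no
first contracted redex: an elimVec iota-redex


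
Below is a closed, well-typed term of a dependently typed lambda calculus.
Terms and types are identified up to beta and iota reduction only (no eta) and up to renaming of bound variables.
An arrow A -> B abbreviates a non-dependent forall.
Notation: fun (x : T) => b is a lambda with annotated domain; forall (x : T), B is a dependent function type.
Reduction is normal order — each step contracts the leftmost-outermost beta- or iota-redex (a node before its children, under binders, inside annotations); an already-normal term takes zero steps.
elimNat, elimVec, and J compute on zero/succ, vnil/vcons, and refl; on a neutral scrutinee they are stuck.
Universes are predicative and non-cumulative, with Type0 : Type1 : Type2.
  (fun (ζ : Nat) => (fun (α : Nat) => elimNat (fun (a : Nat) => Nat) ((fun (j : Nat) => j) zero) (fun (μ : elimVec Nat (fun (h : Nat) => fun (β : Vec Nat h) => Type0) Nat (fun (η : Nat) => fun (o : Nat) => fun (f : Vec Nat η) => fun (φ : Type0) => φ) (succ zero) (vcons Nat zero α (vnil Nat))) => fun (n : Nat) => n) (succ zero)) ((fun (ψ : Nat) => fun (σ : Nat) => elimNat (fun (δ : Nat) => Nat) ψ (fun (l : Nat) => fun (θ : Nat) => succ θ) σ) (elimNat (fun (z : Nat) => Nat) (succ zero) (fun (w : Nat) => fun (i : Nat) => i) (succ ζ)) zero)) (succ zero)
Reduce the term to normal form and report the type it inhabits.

normal form:
  zero
inferred type:
  Nat
observation: the leftmost-outermost redex is a beta-redex, and normalization takes 7 steps.


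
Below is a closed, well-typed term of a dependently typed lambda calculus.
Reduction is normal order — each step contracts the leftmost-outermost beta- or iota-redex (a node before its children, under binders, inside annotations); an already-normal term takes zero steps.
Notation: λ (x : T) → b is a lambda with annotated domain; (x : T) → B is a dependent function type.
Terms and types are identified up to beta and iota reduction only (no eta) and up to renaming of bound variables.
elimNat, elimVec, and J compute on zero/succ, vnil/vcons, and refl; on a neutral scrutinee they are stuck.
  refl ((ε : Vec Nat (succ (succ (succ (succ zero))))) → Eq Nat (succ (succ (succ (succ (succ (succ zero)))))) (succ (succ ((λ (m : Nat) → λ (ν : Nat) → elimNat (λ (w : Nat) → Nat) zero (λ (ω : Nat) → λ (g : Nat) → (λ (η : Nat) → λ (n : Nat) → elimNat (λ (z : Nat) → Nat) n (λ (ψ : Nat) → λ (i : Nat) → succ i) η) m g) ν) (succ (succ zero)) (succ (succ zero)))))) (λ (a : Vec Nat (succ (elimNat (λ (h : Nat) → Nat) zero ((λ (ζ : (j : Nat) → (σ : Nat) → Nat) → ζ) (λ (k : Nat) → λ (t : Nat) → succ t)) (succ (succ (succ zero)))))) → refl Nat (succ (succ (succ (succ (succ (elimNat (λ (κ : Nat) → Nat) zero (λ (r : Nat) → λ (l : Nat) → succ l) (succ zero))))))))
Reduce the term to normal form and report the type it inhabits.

normal form:
  refl ((ε : Vec Nat (succ (succ (succ (succ zero))))) → Eq Nat (succ (succ (succ (succ (succ (succ zero)))))) (succ (succ (succ (succ (succ (succ zero))))))) (λ (m : Vec Nat (succ (succ (succ (succ zero))))) → refl Nat (succ (succ (succ (succ (succ (succ zero)))))))
the term's type:
  Eq ((ε : Vec Nat (succ (succ (succ (succ zero))))) → Eq Nat (succ (succ (succ (succ (succ (succ zero)))))) (succ (succ (succ (succ (succ (succ zero))))))) (λ (m : Vec Nat (succ (succ (succ (succ zero))))) → refl Nat (succ (succ (succ (succ (succ (succ zero))))))) (λ (ν : Vec Nat (succ (succ (succ (succ zero))))) → refl Nat (succ (succ (succ (succ (succ (succ zero)))))))
observation: contracting a beta-redex first, the term normalizes in 44 steps.
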